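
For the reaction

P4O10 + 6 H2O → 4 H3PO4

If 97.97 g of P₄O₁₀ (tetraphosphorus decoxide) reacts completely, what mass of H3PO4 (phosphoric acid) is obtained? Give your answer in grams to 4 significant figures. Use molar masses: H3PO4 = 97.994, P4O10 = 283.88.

135.3 g

n(P4O10) = 97.970 g / 283.88 g/mol = 0.34511 mol.
From the equation the P4O10:H3PO4 mole ratio is 1:4, so n(H3PO4) = 0.34511 × 4/1 = 1.3804 mol.
Mass of H3PO4 = 1.3804 mol × 97.994 g/mol = 135.28 g.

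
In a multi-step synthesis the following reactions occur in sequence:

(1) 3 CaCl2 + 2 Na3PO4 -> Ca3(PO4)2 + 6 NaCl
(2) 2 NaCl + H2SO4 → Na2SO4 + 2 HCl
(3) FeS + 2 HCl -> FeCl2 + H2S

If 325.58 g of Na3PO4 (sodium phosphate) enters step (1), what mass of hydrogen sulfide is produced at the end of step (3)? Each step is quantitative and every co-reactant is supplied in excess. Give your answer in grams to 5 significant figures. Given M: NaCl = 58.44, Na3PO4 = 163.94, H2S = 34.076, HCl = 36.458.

101.51 g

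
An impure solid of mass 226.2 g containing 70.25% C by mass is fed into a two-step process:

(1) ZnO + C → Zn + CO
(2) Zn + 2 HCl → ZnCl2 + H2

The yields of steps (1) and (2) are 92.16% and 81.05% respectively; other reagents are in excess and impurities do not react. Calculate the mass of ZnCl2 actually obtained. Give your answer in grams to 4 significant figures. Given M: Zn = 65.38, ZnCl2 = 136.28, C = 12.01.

Pure C = 226.2 × 0.7025 = 158.91 g.
n(C) = 158.91 / 12.01 = 13.231 mol.
Step 1 (C:Zn = 1:1): theoretical n(Zn) = 13.231 mol; at 92.16% yield, n(Zn) = 12.194 mol.
Step 2 (Zn:ZnCl2 = 1:1): theoretical n(ZnCl2) = 12.194 mol, so theoretical mass = 12.194 × 136.28 = 1661.8 g.
At 81.05% yield, actual mass of ZnCl2 = 1661.8 × 0.8105 = 1346.9 g.

1347 g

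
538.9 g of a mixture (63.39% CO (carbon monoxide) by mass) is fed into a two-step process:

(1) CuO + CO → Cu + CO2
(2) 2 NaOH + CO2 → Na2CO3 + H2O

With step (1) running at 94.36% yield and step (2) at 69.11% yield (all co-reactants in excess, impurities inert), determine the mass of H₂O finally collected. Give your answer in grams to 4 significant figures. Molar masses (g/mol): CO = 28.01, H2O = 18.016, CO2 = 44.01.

143.3 g

Pure CO = 538.9 × 0.6339 = 341.61 g.
n(CO) = 341.61 / 28.01 = 12.196 mol.
Step 1 (CO:CO2 = 1:1): theoretical n(CO2) = 12.196 mol; at 94.36% yield, n(CO2) = 11.508 mol.
Step 2 (CO2:H2O = 1:1): theoretical n(H2O) = 11.508 mol, so theoretical mass = 11.508 × 18.016 = 207.33 g.
At 69.11% yield, actual mass of H2O = 207.33 × 0.6911 = 143.29 g.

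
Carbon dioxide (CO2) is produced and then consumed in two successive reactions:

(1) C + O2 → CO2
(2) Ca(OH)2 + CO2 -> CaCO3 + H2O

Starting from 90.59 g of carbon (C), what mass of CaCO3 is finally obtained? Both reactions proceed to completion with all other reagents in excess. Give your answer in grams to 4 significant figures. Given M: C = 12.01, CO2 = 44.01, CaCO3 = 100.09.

755.0 g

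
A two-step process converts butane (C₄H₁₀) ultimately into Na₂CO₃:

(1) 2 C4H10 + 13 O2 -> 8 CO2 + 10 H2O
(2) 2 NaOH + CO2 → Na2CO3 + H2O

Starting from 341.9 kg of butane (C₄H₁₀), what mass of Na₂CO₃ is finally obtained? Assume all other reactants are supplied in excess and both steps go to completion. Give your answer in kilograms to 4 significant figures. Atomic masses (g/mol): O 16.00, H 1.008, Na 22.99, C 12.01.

M(C4H10) = 4(12.01) + 10(1.008) = 58.12 g/mol.
M(Na2CO3) = 2(22.99) + 12.01 + 3(16.00) = 105.99 g/mol.
341.9 kg = 341900 g.
n(C4H10) = 341900 / 58.12 = 5882.7 mol.
Step 1 gives a 2:8 ratio of C4H10 to CO2, so n(CO2) = 23531 mol.
In step 2 the CO2:Na2CO3 ratio is 1:1, so n(Na2CO3) = 23531 mol.
Mass of Na2CO3 = 23531 × 105.99 = 2.4940 × 10^6 g = 2494 kg.

2494 kg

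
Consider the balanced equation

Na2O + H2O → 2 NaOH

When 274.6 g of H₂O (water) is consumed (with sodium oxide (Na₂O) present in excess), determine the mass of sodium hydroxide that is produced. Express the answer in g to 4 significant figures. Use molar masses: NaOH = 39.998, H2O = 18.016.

1219 g

n(H2O) = 274.60 g / 18.016 g/mol = 15.242 mol.
From the equation the H2O:NaOH mole ratio is 1:2, so n(NaOH) = 15.242 × 2/1 = 30.484 mol.
Mass of NaOH = 30.484 mol × 39.998 g/mol = 1219.3 g.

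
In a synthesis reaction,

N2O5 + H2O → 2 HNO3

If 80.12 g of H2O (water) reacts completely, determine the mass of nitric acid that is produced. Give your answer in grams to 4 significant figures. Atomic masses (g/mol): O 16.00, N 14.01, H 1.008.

560.5 g

M(H2O) = 2(1.008) + 16.00 = 18.016 g/mol.
M(HNO3) = 1.008 + 14.01 + 3(16.00) = 63.018 g/mol.
n(H2O) = 80.120 g / 18.016 g/mol = 4.4472 mol.
From the equation the H2O:HNO3 mole ratio is 1:2, so n(HNO3) = 4.4472 × 2/1 = 8.8943 mol.
Mass of HNO3 = 8.8943 mol × 63.018 g/mol = 560.50 g.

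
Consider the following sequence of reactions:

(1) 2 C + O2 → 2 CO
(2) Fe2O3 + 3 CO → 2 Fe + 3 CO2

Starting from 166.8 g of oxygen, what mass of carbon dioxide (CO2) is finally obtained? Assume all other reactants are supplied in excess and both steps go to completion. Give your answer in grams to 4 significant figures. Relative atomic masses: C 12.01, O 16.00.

458.8 g

M(O2) = 2(16.00) = 32.00 g/mol.
M(CO2) = 12.01 + 2(16.00) = 44.01 g/mol.
n(O2) = 166.80 / 32.00 = 5.2125 mol.
Step 1 gives a 1:2 ratio of O2 to CO, so n(CO) = 10.425 mol.
In step 2 the CO:CO2 ratio is 3:3, so n(CO2) = 10.425 mol.
Mass of CO2 = 10.425 × 44.01 = 458.80 g.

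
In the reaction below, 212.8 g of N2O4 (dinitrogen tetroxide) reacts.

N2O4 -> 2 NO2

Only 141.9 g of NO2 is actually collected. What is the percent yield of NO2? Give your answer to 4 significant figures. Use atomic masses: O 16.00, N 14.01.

66.68 %

M(N2O4) = 2(14.01) + 4(16.00) = 92.02 g/mol.
M(NO2) = 14.01 + 2(16.00) = 46.01 g/mol.
n(N2O4) = 212.80 g / 92.02 g/mol = 2.3125 mol.
From the equation the N2O4:NO2 mole ratio is 1:2, so n(NO2) = 2.3125 × 2/1 = 4.6251 mol.
Mass of NO2 = 4.6251 mol × 46.01 g/mol = 212.80 g.
This is the theoretical yield. Percent yield = 141.9 g / 212.80 g × 100% = 66.682%.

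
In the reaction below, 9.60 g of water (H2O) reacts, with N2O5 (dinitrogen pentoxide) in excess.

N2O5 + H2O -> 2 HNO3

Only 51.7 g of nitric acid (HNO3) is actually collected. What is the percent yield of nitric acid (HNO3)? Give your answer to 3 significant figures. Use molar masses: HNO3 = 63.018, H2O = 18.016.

n(H2O) = 9.600 g / 18.016 g/mol = 0.5329 mol.
From the equation the H2O:HNO3 mole ratio is 1:2, so n(HNO3) = 0.5329 × 2/1 = 1.066 mol.
Mass of HNO3 = 1.066 mol × 63.018 g/mol = 67.16 g.
This is the theoretical yield. Percent yield = 51.7 g / 67.16 g × 100% = 76.98%.

77.0 %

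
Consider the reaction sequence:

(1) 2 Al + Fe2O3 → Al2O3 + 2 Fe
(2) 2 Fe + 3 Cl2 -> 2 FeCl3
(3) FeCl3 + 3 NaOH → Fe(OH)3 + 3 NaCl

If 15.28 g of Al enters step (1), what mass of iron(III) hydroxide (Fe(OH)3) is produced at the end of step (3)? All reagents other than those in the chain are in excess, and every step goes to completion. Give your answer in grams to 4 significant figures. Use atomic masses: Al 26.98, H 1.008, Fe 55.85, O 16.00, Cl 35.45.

60.53 g

M(Al) = 26.98 g/mol.
M(Fe(OH)3) = 55.85 + 3(16.00) + 3(1.008) = 106.874 g/mol.
n(Al) = 15.28 / 26.98 = 0.56635 mol.
Reaction (1): Al→Fe ratio 2:2 ⇒ n(Fe) = 0.56635 mol.
Reaction (2): Fe→FeCl3 ratio 2:2 ⇒ n(FeCl3) = 0.56635 mol.
Reaction (3): FeCl3→Fe(OH)3 ratio 1:1 ⇒ n(Fe(OH)3) = 0.56635 mol.
Mass of Fe(OH)3 = 0.56635 × 106.874 = 60.528 g.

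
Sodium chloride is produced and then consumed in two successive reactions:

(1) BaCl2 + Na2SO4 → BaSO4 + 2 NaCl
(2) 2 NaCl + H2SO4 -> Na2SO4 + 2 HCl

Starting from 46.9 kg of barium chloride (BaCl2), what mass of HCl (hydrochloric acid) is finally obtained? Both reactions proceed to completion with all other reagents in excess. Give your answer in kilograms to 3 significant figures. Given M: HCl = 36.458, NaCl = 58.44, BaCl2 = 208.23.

46.9 kg = 46900 g.
n(BaCl2) = 46900 / 208.23 = 225.2 mol.
Step 1 gives a 1:2 ratio of BaCl2 to NaCl, so n(NaCl) = 450.5 mol.
In step 2 the NaCl:HCl ratio is 2:2, so n(HCl) = 450.5 mol.
Mass of HCl = 450.5 × 36.458 = 16420 g = 16.4 kg.

16.4 kg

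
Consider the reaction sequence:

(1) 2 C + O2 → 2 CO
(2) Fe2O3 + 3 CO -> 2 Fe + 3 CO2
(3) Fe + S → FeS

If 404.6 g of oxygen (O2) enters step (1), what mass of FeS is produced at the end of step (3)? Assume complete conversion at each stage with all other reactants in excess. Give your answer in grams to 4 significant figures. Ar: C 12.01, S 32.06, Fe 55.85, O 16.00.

M(O2) = 2(16.00) = 32.00 g/mol.
M(FeS) = 55.85 + 32.06 = 87.91 g/mol.
n(O2) = 404.6 / 32.00 = 12.644 mol.
Reaction (1): O2→CO ratio 1:2 ⇒ n(CO) = 25.288 mol.
Reaction (2): CO→Fe ratio 3:2 ⇒ n(Fe) = 16.858 mol.
Reaction (3): Fe→FeS ratio 1:1 ⇒ n(FeS) = 16.858 mol.
Mass of FeS = 16.858 × 87.91 = 1482.0 g.

1482 g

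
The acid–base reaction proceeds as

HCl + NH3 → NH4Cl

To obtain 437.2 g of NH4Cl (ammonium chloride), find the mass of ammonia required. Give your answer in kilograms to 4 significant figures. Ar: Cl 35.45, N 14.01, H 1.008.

0.1392 kg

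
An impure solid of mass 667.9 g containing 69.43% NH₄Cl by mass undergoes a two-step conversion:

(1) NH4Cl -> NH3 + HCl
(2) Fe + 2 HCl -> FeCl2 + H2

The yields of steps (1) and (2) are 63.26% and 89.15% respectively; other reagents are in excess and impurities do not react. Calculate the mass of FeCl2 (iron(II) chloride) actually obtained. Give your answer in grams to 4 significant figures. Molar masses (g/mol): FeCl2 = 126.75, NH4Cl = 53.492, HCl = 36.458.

309.8 g

Pure NH4Cl = 667.9 × 0.6943 = 463.72 g.
n(NH4Cl) = 463.72 / 53.492 = 8.6690 mol.
Step 1 (NH4Cl:HCl = 1:1): theoretical n(HCl) = 8.6690 mol; at 63.26% yield, n(HCl) = 5.4840 mol.
Step 2 (HCl:FeCl2 = 2:1): theoretical n(FeCl2) = 2.7420 mol, so theoretical mass = 2.7420 × 126.75 = 347.55 g.
At 89.15% yield, actual mass of FeCl2 = 347.55 × 0.8915 = 309.84 g.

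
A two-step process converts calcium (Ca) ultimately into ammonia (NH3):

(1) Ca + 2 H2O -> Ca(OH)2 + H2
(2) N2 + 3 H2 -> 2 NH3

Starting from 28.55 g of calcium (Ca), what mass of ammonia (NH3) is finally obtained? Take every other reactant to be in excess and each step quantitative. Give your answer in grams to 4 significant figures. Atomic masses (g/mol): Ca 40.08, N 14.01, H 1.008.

8.089 g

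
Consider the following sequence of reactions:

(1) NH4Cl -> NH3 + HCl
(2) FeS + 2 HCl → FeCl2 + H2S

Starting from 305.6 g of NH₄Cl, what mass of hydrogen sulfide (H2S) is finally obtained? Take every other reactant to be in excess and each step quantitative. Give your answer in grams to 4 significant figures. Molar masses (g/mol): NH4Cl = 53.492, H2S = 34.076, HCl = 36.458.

n(NH4Cl) = 305.60 / 53.492 = 5.7130 mol.
Step 1 gives a 1:1 ratio of NH4Cl to HCl, so n(HCl) = 5.7130 mol.
In step 2 the HCl:H2S ratio is 2:1, so n(H2S) = 2.8565 mol.
Mass of H2S = 2.8565 × 34.076 = 97.338 g.

97.34 g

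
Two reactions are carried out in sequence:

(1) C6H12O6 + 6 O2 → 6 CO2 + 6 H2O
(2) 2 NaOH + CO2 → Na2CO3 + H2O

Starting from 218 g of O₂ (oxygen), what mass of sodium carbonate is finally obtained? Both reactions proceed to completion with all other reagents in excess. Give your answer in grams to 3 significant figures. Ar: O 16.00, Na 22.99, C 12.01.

722 g

M(O2) = 2(16.00) = 32.00 g/mol.
M(Na2CO3) = 2(22.99) + 12.01 + 3(16.00) = 105.99 g/mol.
n(O2) = 218.0 / 32.00 = 6.812 mol.
Step 1 gives a 6:6 ratio of O2 to CO2, so n(CO2) = 6.812 mol.
In step 2 the CO2:Na2CO3 ratio is 1:1, so n(Na2CO3) = 6.812 mol.
Mass of Na2CO3 = 6.812 × 105.99 = 722.1 g.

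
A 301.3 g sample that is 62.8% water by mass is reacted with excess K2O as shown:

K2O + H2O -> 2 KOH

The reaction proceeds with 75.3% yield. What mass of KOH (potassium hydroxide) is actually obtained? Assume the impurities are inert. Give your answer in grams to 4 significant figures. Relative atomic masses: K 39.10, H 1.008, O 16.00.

887.5 g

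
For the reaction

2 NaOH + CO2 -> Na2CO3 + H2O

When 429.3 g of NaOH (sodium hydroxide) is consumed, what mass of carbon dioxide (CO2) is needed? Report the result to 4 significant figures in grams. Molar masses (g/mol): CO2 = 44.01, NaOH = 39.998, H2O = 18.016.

236.2 g

n(NaOH) = 429.30 g / 39.998 g/mol = 10.733 mol.
From the equation the NaOH:CO2 mole ratio is 2:1, so n(CO2) = 10.733 × 1/2 = 5.3665 mol.
Mass of CO2 = 5.3665 mol × 44.01 g/mol = 236.18 g.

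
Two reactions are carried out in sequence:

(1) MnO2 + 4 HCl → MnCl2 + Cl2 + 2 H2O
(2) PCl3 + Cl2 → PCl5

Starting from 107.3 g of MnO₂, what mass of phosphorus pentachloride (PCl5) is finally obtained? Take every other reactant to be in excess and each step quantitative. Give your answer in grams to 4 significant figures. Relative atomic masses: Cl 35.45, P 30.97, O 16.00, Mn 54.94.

M(MnO2) = 54.94 + 2(16.00) = 86.94 g/mol.
M(PCl5) = 30.97 + 5(35.45) = 208.22 g/mol.
n(MnO2) = 107.30 / 86.94 = 1.2342 mol.
Step 1 gives a 1:1 ratio of MnO2 to Cl2, so n(Cl2) = 1.2342 mol.
In step 2 the Cl2:PCl5 ratio is 1:1, so n(PCl5) = 1.2342 mol.
Mass of PCl5 = 1.2342 × 208.22 = 256.98 g.

257.0 g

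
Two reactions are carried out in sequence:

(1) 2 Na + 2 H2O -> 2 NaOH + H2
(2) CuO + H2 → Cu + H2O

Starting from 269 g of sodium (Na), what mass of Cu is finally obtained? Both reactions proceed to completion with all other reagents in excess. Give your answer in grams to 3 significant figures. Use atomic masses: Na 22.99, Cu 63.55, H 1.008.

M(Na) = 22.99 g/mol.
M(Cu) = 63.55 g/mol.
n(Na) = 269.0 / 22.99 = 11.70 mol.
Step 1 gives a 2:1 ratio of Na to H2, so n(H2) = 5.850 mol.
In step 2 the H2:Cu ratio is 1:1, so n(Cu) = 5.850 mol.
Mass of Cu = 5.850 × 63.55 = 371.8 g.

372 g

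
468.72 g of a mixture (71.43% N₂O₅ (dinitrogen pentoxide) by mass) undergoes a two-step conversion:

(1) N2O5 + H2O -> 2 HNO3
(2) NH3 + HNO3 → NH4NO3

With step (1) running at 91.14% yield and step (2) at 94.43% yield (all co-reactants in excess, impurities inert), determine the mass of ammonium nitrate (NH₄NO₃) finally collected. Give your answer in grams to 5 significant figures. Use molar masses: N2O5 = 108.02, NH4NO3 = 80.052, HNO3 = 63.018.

427.08 g

Pure N2O5 = 468.72 × 0.7143 = 334.807 g.
n(N2O5) = 334.807 / 108.02 = 3.09949 mol.
Step 1 (N2O5:HNO3 = 1:2): theoretical n(HNO3) = 6.19898 mol; at 91.14% yield, n(HNO3) = 5.64975 mol.
Step 2 (HNO3:NH4NO3 = 1:1): theoretical n(NH4NO3) = 5.64975 mol, so theoretical mass = 5.64975 × 80.052 = 452.274 g.
At 94.43% yield, actual mass of NH4NO3 = 452.274 × 0.9443 = 427.082 g.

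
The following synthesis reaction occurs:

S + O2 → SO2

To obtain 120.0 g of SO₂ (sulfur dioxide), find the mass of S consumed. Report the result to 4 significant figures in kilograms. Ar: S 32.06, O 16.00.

M(SO2) = 32.06 + 2(16.00) = 64.06 g/mol.
M(S) = 32.06 g/mol.
n(SO2) = 120.00 g / 64.06 g/mol = 1.8732 mol.
From the equation the SO2:S mole ratio is 1:1, so n(S) = 1.8732 × 1/1 = 1.8732 mol.
Mass of S = 1.8732 mol × 32.06 g/mol = 60.056 g.
Converting to kg: 60.056 g = 0.06006 kg.

0.06006 kg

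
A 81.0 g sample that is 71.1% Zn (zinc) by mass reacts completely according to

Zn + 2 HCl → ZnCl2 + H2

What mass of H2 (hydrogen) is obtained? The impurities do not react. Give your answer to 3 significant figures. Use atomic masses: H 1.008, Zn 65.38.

Mass of pure Zn = 81.0 g × 0.711 = 57.59 g.
M(Zn) = 65.38 g/mol.
M(H2) = 2(1.008) = 2.016 g/mol.
n(Zn) = 57.59 g / 65.38 g/mol = 0.8809 mol.
From the equation the Zn:H2 mole ratio is 1:1, so n(H2) = 0.8809 × 1/1 = 0.8809 mol.
Mass of H2 = 0.8809 mol × 2.016 g/mol = 1.776 g.

1.78 g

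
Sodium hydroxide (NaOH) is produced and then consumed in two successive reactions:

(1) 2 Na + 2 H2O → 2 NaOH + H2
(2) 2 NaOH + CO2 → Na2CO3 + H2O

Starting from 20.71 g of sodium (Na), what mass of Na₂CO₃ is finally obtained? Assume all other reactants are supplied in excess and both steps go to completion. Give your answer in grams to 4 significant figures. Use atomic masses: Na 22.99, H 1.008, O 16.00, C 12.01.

M(Na) = 22.99 g/mol.
M(Na2CO3) = 2(22.99) + 12.01 + 3(16.00) = 105.99 g/mol.
n(Na) = 20.710 / 22.99 = 0.90083 mol.
Step 1 gives a 2:2 ratio of Na to NaOH, so n(NaOH) = 0.90083 mol.
In step 2 the NaOH:Na2CO3 ratio is 2:1, so n(Na2CO3) = 0.45041 mol.
Mass of Na2CO3 = 0.45041 × 105.99 = 47.739 g.

47.74 g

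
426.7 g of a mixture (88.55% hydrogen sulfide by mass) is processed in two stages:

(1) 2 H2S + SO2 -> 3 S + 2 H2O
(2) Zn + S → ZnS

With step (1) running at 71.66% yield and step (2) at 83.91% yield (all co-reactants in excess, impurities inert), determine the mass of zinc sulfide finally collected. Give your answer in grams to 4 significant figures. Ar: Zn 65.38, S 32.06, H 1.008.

Pure H2S = 426.7 × 0.8855 = 377.84 g.
M(H2S) = 2(1.008) + 32.06 = 34.076 g/mol.
M(ZnS) = 65.38 + 32.06 = 97.44 g/mol.
n(H2S) = 377.84 / 34.076 = 11.088 mol.
Step 1 (H2S:S = 2:3): theoretical n(S) = 16.632 mol; at 71.66% yield, n(S) = 11.919 mol.
Step 2 (S:ZnS = 1:1): theoretical n(ZnS) = 11.919 mol, so theoretical mass = 11.919 × 97.44 = 1161.4 g.
At 83.91% yield, actual mass of ZnS = 1161.4 × 0.8391 = 974.50 g.

974.5 g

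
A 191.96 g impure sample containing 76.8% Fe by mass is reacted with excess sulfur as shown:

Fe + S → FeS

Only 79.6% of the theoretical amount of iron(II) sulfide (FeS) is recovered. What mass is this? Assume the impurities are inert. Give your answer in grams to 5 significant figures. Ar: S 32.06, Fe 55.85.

Pure Fe available = 191.96 g × 0.768 = 147.425 g.
M(Fe) = 55.85 g/mol.
M(FeS) = 55.85 + 32.06 = 87.91 g/mol.
n(Fe) = 147.425 g / 55.85 g/mol = 2.63966 mol.
From the equation the Fe:FeS mole ratio is 1:1, so n(FeS) = 2.63966 × 1/1 = 2.63966 mol.
Mass of FeS = 2.63966 mol × 87.91 g/mol = 232.053 g.
Actual mass collected = 232.053 g × 0.796 = 184.714 g.

184.71 g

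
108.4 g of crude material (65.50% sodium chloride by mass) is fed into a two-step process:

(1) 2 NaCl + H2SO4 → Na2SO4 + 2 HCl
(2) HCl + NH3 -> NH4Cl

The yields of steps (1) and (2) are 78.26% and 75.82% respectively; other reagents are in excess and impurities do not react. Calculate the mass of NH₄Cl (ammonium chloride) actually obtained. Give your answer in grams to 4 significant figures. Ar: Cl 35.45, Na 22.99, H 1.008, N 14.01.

38.56 g

Pure NaCl = 108.4 × 0.6550 = 71.002 g.
M(NaCl) = 22.99 + 35.45 = 58.44 g/mol.
M(NH4Cl) = 14.01 + 4(1.008) + 35.45 = 53.492 g/mol.
n(NaCl) = 71.002 / 58.44 = 1.2150 mol.
Step 1 (NaCl:HCl = 2:2): theoretical n(HCl) = 1.2150 mol; at 78.26% yield, n(HCl) = 0.95082 mol.
Step 2 (HCl:NH4Cl = 1:1): theoretical n(NH4Cl) = 0.95082 mol, so theoretical mass = 0.95082 × 53.492 = 50.861 g.
At 75.82% yield, actual mass of NH4Cl = 50.861 × 0.7582 = 38.563 g.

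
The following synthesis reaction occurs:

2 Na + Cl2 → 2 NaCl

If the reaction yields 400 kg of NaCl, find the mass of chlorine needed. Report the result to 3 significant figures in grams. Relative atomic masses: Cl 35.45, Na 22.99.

M(NaCl) = 22.99 + 35.45 = 58.44 g/mol.
M(Cl2) = 2(35.45) = 70.90 g/mol.
Convert: 400 kg = 400000 g.
n(NaCl) = 400000 g / 58.44 g/mol = 6845 mol.
From the equation the NaCl:Cl2 mole ratio is 2:1, so n(Cl2) = 6845 × 1/2 = 3422 mol.
Mass of Cl2 = 3422 mol × 70.90 g/mol = 242600 g.

243000 g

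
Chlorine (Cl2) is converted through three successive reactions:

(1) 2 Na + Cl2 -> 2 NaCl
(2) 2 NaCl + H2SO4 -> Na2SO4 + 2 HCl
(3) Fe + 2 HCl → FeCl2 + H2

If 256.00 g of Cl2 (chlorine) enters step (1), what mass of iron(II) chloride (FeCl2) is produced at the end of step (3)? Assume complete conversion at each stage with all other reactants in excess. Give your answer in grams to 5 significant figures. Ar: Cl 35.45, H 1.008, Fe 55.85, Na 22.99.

457.66 g

M(Cl2) = 2(35.45) = 70.90 g/mol.
M(FeCl2) = 55.85 + 2(35.45) = 126.75 g/mol.
n(Cl2) = 256.00 / 70.90 = 3.61072 mol.
Reaction (1): Cl2→NaCl ratio 1:2 ⇒ n(NaCl) = 7.22144 mol.
Reaction (2): NaCl→HCl ratio 2:2 ⇒ n(HCl) = 7.22144 mol.
Reaction (3): HCl→FeCl2 ratio 2:1 ⇒ n(FeCl2) = 3.61072 mol.
Mass of FeCl2 = 3.61072 × 126.75 = 457.659 g.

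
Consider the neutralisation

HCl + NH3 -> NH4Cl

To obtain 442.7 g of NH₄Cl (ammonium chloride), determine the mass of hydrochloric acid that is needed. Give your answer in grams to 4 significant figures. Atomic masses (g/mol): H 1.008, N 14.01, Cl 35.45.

M(NH4Cl) = 14.01 + 4(1.008) + 35.45 = 53.492 g/mol.
M(HCl) = 1.008 + 35.45 = 36.458 g/mol.
n(NH4Cl) = 442.70 g / 53.492 g/mol = 8.2760 mol.
From the equation the NH4Cl:HCl mole ratio is 1:1, so n(HCl) = 8.2760 × 1/1 = 8.2760 mol.
Mass of HCl = 8.2760 mol × 36.458 g/mol = 301.73 g.

301.7 g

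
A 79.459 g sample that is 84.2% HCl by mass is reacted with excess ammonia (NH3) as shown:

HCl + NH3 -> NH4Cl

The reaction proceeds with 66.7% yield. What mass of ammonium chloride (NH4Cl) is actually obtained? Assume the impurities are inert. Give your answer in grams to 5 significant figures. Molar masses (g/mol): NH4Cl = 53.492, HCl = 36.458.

Pure HCl available = 79.459 g × 0.842 = 66.9045 g.
n(HCl) = 66.9045 g / 36.458 g/mol = 1.83511 mol.
From the equation the HCl:NH4Cl mole ratio is 1:1, so n(NH4Cl) = 1.83511 × 1/1 = 1.83511 mol.
Mass of NH4Cl = 1.83511 mol × 53.492 g/mol = 98.1638 g.
Actual mass collected = 98.1638 g × 0.667 = 65.4752 g.

65.475 g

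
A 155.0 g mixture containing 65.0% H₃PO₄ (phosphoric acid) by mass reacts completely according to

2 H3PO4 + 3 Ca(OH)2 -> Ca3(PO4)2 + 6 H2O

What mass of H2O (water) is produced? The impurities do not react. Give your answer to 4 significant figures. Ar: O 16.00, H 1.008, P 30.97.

Mass of pure H3PO4 = 155.0 g × 0.650 = 100.75 g.
M(H3PO4) = 3(1.008) + 30.97 + 4(16.00) = 97.994 g/mol.
M(H2O) = 2(1.008) + 16.00 = 18.016 g/mol.
n(H3PO4) = 100.75 g / 97.994 g/mol = 1.0281 mol.
From the equation the H3PO4:H2O mole ratio is 2:6, so n(H2O) = 1.0281 × 6/2 = 3.0844 mol.
Mass of H2O = 3.0844 mol × 18.016 g/mol = 55.568 g.

55.57 g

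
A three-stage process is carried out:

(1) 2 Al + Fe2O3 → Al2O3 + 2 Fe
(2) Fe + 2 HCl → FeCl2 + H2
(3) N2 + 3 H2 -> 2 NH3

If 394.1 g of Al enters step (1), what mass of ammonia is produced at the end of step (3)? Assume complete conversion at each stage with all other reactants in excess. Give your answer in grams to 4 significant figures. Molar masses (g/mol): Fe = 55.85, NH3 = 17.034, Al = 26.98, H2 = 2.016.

165.9 g

n(Al) = 394.1 / 26.98 = 14.607 mol.
Reaction (1): Al→Fe ratio 2:2 ⇒ n(Fe) = 14.607 mol.
Reaction (2): Fe→H2 ratio 1:1 ⇒ n(H2) = 14.607 mol.
Reaction (3): H2→NH3 ratio 3:2 ⇒ n(NH3) = 9.7381 mol.
Mass of NH3 = 9.7381 × 17.034 = 165.88 g.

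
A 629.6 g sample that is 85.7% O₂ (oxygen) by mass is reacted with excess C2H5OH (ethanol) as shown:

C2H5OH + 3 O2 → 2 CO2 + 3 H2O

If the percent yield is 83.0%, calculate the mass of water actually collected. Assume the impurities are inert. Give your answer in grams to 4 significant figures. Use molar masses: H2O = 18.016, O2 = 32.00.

252.1 g

Pure O2 available = 629.6 g × 0.857 = 539.57 g.
n(O2) = 539.57 g / 32.00 g/mol = 16.861 mol.
From the equation the O2:H2O mole ratio is 3:3, so n(H2O) = 16.861 × 3/3 = 16.861 mol.
Mass of H2O = 16.861 mol × 18.016 g/mol = 303.78 g.
Actual mass collected = 303.78 g × 0.830 = 252.13 g.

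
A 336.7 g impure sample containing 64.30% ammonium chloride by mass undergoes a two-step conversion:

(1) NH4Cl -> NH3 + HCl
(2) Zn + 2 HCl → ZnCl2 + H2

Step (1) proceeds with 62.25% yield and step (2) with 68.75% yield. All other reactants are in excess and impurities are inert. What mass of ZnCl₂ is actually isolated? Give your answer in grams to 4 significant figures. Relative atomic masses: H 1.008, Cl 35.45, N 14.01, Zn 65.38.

Pure NH4Cl = 336.7 × 0.6430 = 216.50 g.
M(NH4Cl) = 14.01 + 4(1.008) + 35.45 = 53.492 g/mol.
M(ZnCl2) = 65.38 + 2(35.45) = 136.28 g/mol.
n(NH4Cl) = 216.50 / 53.492 = 4.0473 mol.
Step 1 (NH4Cl:HCl = 1:1): theoretical n(HCl) = 4.0473 mol; at 62.25% yield, n(HCl) = 2.5194 mol.
Step 2 (HCl:ZnCl2 = 2:1): theoretical n(ZnCl2) = 1.2597 mol, so theoretical mass = 1.2597 × 136.28 = 171.67 g.
At 68.75% yield, actual mass of ZnCl2 = 171.67 × 0.6875 = 118.03 g.

118.0 g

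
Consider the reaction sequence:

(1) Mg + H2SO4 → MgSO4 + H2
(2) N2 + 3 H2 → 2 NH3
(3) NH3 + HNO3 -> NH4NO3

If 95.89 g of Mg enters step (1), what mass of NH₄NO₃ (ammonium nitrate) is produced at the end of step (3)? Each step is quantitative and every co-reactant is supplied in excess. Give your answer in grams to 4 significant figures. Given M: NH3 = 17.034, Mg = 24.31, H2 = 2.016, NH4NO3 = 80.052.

210.5 g

n(Mg) = 95.89 / 24.31 = 3.9445 mol.
Reaction (1): Mg→H2 ratio 1:1 ⇒ n(H2) = 3.9445 mol.
Reaction (2): H2→NH3 ratio 3:2 ⇒ n(NH3) = 2.6296 mol.
Reaction (3): NH3→NH4NO3 ratio 1:1 ⇒ n(NH4NO3) = 2.6296 mol.
Mass of NH4NO3 = 2.6296 × 80.052 = 210.51 g.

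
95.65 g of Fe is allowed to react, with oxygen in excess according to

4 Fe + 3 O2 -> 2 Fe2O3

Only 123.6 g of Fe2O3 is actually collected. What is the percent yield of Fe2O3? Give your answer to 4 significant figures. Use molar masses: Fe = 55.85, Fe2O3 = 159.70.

n(Fe) = 95.650 g / 55.85 g/mol = 1.7126 mol.
From the equation the Fe:Fe2O3 mole ratio is 4:2, so n(Fe2O3) = 1.7126 × 2/4 = 0.85631 mol.
Mass of Fe2O3 = 0.85631 mol × 159.70 g/mol = 136.75 g.
This is the theoretical yield. Percent yield = 123.6 g / 136.75 g × 100% = 90.382%.

90.38 %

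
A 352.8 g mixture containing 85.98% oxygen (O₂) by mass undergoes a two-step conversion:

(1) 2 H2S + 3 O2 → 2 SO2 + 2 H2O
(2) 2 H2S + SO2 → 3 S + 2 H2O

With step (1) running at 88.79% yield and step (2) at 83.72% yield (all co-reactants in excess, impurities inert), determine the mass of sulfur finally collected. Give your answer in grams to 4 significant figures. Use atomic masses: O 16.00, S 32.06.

Pure O2 = 352.8 × 0.8598 = 303.34 g.
M(O2) = 2(16.00) = 32.00 g/mol.
M(S) = 32.06 g/mol.
n(O2) = 303.34 / 32.00 = 9.4793 mol.
Step 1 (O2:SO2 = 3:2): theoretical n(SO2) = 6.3195 mol; at 88.79% yield, n(SO2) = 5.6111 mol.
Step 2 (SO2:S = 1:3): theoretical n(S) = 16.833 mol, so theoretical mass = 16.833 × 32.06 = 539.68 g.
At 83.72% yield, actual mass of S = 539.68 × 0.8372 = 451.82 g.

451.8 g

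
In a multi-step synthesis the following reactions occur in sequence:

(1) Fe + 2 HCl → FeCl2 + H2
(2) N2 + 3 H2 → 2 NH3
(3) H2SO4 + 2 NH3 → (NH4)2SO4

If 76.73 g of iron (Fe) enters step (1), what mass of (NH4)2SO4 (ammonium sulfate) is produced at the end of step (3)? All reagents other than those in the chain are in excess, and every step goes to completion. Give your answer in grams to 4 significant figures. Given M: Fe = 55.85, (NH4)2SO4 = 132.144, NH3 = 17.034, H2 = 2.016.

n(Fe) = 76.73 / 55.85 = 1.3739 mol.
Reaction (1): Fe→H2 ratio 1:1 ⇒ n(H2) = 1.3739 mol.
Reaction (2): H2→NH3 ratio 3:2 ⇒ n(NH3) = 0.91591 mol.
Reaction (3): NH3→(NH4)2SO4 ratio 2:1 ⇒ n((NH4)2SO4) = 0.45795 mol.
Mass of (NH4)2SO4 = 0.45795 × 132.144 = 60.516 g.

60.52 g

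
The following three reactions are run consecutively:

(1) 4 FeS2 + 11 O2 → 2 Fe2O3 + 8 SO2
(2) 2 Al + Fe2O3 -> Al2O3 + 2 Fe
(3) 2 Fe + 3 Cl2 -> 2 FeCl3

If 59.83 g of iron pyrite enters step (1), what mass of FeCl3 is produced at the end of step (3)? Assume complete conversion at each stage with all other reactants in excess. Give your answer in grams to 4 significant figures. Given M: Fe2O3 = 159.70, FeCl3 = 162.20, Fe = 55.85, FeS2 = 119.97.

n(FeS2) = 59.83 / 119.97 = 0.49871 mol.
Reaction (1): FeS2→Fe2O3 ratio 4:2 ⇒ n(Fe2O3) = 0.24935 mol.
Reaction (2): Fe2O3→Fe ratio 1:2 ⇒ n(Fe) = 0.49871 mol.
Reaction (3): Fe→FeCl3 ratio 2:2 ⇒ n(FeCl3) = 0.49871 mol.
Mass of FeCl3 = 0.49871 × 162.20 = 80.890 g.

80.89 g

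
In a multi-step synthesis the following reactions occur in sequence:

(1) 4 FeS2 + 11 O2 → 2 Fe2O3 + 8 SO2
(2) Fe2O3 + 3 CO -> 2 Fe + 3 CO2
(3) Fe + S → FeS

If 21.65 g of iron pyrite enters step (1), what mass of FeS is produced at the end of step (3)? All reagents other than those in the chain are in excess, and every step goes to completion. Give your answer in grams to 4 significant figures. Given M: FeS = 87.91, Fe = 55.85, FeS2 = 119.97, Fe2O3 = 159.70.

15.86 g

n(FeS2) = 21.65 / 119.97 = 0.18046 mol.
Reaction (1): FeS2→Fe2O3 ratio 4:2 ⇒ n(Fe2O3) = 0.090231 mol.
Reaction (2): Fe2O3→Fe ratio 1:2 ⇒ n(Fe) = 0.18046 mol.
Reaction (3): Fe→FeS ratio 1:1 ⇒ n(FeS) = 0.18046 mol.
Mass of FeS = 0.18046 × 87.91 = 15.864 g.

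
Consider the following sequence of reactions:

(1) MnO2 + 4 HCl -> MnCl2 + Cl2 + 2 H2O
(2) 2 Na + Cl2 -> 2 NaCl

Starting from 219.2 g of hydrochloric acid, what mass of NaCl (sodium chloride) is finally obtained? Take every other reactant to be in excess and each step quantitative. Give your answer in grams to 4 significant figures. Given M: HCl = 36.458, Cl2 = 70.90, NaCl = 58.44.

n(HCl) = 219.20 / 36.458 = 6.0124 mol.
Step 1 gives a 4:1 ratio of HCl to Cl2, so n(Cl2) = 1.5031 mol.
In step 2 the Cl2:NaCl ratio is 1:2, so n(NaCl) = 3.0062 mol.
Mass of NaCl = 3.0062 × 58.44 = 175.68 g.

175.7 g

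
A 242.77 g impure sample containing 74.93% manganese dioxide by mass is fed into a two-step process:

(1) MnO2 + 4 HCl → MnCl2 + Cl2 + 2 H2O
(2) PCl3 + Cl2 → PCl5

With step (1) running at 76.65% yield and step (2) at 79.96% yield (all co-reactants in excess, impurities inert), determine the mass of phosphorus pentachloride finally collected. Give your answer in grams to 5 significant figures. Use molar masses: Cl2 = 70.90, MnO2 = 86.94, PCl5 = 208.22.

267.02 g

Pure MnO2 = 242.77 × 0.7493 = 181.908 g.
n(MnO2) = 181.908 / 86.94 = 2.09233 mol.
Step 1 (MnO2:Cl2 = 1:1): theoretical n(Cl2) = 2.09233 mol; at 76.65% yield, n(Cl2) = 1.60377 mol.
Step 2 (Cl2:PCl5 = 1:1): theoretical n(PCl5) = 1.60377 mol, so theoretical mass = 1.60377 × 208.22 = 333.938 g.
At 79.96% yield, actual mass of PCl5 = 333.938 × 0.7996 = 267.017 g.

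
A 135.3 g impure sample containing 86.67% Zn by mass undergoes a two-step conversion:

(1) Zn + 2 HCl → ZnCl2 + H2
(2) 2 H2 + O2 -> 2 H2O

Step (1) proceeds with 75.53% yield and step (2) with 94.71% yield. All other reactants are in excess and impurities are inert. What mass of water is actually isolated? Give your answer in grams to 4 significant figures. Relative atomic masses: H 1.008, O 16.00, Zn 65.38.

23.12 g

Pure Zn = 135.3 × 0.8667 = 117.26 g.
M(Zn) = 65.38 g/mol.
M(H2O) = 2(1.008) + 16.00 = 18.016 g/mol.
n(Zn) = 117.26 / 65.38 = 1.7936 mol.
Step 1 (Zn:H2 = 1:1): theoretical n(H2) = 1.7936 mol; at 75.53% yield, n(H2) = 1.3547 mol.
Step 2 (H2:H2O = 2:2): theoretical n(H2O) = 1.3547 mol, so theoretical mass = 1.3547 × 18.016 = 24.406 g.
At 94.71% yield, actual mass of H2O = 24.406 × 0.9471 = 23.115 g.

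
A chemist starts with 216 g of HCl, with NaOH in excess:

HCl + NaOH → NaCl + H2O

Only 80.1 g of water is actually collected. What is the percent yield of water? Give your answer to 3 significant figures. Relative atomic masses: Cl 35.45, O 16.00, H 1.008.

M(HCl) = 1.008 + 35.45 = 36.458 g/mol.
M(H2O) = 2(1.008) + 16.00 = 18.016 g/mol.
n(HCl) = 216.0 g / 36.458 g/mol = 5.925 mol.
From the equation the HCl:H2O mole ratio is 1:1, so n(H2O) = 5.925 × 1/1 = 5.925 mol.
Mass of H2O = 5.925 mol × 18.016 g/mol = 106.7 g.
This is the theoretical yield. Percent yield = 80.1 g / 106.7 g × 100% = 75.04%.

75.0 %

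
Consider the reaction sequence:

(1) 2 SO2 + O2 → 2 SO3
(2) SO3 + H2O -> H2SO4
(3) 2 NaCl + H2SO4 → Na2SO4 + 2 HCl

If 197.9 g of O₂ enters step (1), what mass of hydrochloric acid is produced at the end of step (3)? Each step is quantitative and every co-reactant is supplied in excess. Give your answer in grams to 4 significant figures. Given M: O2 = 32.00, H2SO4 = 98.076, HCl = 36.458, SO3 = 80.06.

901.9 g

n(O2) = 197.9 / 32.00 = 6.1844 mol.
Reaction (1): O2→SO3 ratio 1:2 ⇒ n(SO3) = 12.369 mol.
Reaction (2): SO3→H2SO4 ratio 1:1 ⇒ n(H2SO4) = 12.369 mol.
Reaction (3): H2SO4→HCl ratio 1:2 ⇒ n(HCl) = 24.738 mol.
Mass of HCl = 24.738 × 36.458 = 901.88 g.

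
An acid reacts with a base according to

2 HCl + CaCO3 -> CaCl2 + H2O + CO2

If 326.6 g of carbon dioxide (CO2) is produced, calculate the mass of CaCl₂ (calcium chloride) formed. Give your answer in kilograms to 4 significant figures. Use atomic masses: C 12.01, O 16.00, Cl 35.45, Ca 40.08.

M(CO2) = 12.01 + 2(16.00) = 44.01 g/mol.
M(CaCl2) = 40.08 + 2(35.45) = 110.98 g/mol.
n(CO2) = 326.60 g / 44.01 g/mol = 7.4210 mol.
From the equation the CO2:CaCl2 mole ratio is 1:1, so n(CaCl2) = 7.4210 × 1/1 = 7.4210 mol.
Mass of CaCl2 = 7.4210 mol × 110.98 g/mol = 823.59 g.
Converting to kg: 823.59 g = 0.8236 kg.

0.8236 kg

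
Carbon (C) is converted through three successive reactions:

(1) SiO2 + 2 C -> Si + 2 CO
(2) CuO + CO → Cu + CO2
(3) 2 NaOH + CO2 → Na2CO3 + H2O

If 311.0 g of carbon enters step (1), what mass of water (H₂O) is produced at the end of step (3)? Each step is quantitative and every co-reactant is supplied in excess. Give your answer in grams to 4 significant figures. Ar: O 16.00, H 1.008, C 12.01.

M(C) = 12.01 g/mol.
M(H2O) = 2(1.008) + 16.00 = 18.016 g/mol.
n(C) = 311.0 / 12.01 = 25.895 mol.
Reaction (1): C→CO ratio 2:2 ⇒ n(CO) = 25.895 mol.
Reaction (2): CO→CO2 ratio 1:1 ⇒ n(CO2) = 25.895 mol.
Reaction (3): CO2→H2O ratio 1:1 ⇒ n(H2O) = 25.895 mol.
Mass of H2O = 25.895 × 18.016 = 466.53 g.

466.5 g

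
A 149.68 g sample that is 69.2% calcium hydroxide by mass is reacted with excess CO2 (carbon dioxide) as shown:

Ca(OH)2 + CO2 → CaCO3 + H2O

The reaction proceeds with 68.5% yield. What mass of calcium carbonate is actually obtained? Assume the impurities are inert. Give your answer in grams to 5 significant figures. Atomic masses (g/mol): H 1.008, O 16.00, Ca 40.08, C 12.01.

95.842 g

Pure Ca(OH)2 available = 149.68 g × 0.692 = 103.579 g.
M(Ca(OH)2) = 40.08 + 2(16.00) + 2(1.008) = 74.096 g/mol.
M(CaCO3) = 40.08 + 12.01 + 3(16.00) = 100.09 g/mol.
n(Ca(OH)2) = 103.579 g / 74.096 g/mol = 1.39790 mol.
From the equation the Ca(OH)2:CaCO3 mole ratio is 1:1, so n(CaCO3) = 1.39790 × 1/1 = 1.39790 mol.
Mass of CaCO3 = 1.39790 mol × 100.09 g/mol = 139.915 g.
Actual mass collected = 139.915 g × 0.685 = 95.8421 g.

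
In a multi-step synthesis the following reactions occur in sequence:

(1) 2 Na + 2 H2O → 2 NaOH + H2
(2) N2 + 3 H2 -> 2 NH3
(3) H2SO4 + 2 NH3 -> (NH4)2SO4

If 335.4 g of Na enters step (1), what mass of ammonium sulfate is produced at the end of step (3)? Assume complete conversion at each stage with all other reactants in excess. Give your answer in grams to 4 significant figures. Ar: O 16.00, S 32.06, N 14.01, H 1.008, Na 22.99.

M(Na) = 22.99 g/mol.
M((NH4)2SO4) = 2(14.01) + 8(1.008) + 32.06 + 4(16.00) = 132.144 g/mol.
n(Na) = 335.4 / 22.99 = 14.589 mol.
Reaction (1): Na→H2 ratio 2:1 ⇒ n(H2) = 7.2945 mol.
Reaction (2): H2→NH3 ratio 3:2 ⇒ n(NH3) = 4.8630 mol.
Reaction (3): NH3→(NH4)2SO4 ratio 2:1 ⇒ n((NH4)2SO4) = 2.4315 mol.
Mass of (NH4)2SO4 = 2.4315 × 132.144 = 321.31 g.

321.3 g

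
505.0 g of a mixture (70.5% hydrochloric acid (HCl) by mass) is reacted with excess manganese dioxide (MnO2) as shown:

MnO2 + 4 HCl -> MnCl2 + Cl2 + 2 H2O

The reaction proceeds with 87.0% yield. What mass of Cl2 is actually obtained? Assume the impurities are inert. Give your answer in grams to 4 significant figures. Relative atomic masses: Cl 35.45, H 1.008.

150.6 g

Pure HCl available = 505.0 g × 0.705 = 356.02 g.
M(HCl) = 1.008 + 35.45 = 36.458 g/mol.
M(Cl2) = 2(35.45) = 70.90 g/mol.
n(HCl) = 356.02 g / 36.458 g/mol = 9.7653 mol.
From the equation the HCl:Cl2 mole ratio is 4:1, so n(Cl2) = 9.7653 × 1/4 = 2.4413 mol.
Mass of Cl2 = 2.4413 mol × 70.90 g/mol = 173.09 g.
Actual mass collected = 173.09 g × 0.870 = 150.59 g.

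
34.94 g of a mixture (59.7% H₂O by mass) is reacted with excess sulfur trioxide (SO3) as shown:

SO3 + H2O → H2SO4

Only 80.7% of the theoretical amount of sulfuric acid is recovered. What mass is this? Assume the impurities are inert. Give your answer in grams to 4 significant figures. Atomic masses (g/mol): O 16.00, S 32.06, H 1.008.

91.64 g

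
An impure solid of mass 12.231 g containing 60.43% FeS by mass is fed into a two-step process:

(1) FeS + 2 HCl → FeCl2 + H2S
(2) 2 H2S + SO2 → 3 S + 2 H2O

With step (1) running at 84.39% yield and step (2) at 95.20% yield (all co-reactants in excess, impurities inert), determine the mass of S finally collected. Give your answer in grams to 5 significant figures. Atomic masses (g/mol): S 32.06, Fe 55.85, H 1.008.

Pure FeS = 12.231 × 0.6043 = 7.39119 g.
M(FeS) = 55.85 + 32.06 = 87.91 g/mol.
M(S) = 32.06 g/mol.
n(FeS) = 7.39119 / 87.91 = 0.0840768 mol.
Step 1 (FeS:H2S = 1:1): theoretical n(H2S) = 0.0840768 mol; at 84.39% yield, n(H2S) = 0.0709524 mol.
Step 2 (H2S:S = 2:3): theoretical n(S) = 0.106429 mol, so theoretical mass = 0.106429 × 32.06 = 3.41210 g.
At 95.20% yield, actual mass of S = 3.41210 × 0.9520 = 3.24832 g.

3.2483 g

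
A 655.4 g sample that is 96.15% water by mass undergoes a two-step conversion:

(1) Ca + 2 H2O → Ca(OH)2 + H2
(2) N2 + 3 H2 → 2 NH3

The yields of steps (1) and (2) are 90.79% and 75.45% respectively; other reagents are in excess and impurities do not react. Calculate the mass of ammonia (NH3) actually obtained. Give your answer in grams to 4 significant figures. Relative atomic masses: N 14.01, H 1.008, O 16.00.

136.0 g

Pure H2O = 655.4 × 0.9615 = 630.17 g.
M(H2O) = 2(1.008) + 16.00 = 18.016 g/mol.
M(NH3) = 14.01 + 3(1.008) = 17.034 g/mol.
n(H2O) = 630.17 / 18.016 = 34.978 mol.
Step 1 (H2O:H2 = 2:1): theoretical n(H2) = 17.489 mol; at 90.79% yield, n(H2) = 15.878 mol.
Step 2 (H2:NH3 = 3:2): theoretical n(NH3) = 10.586 mol, so theoretical mass = 10.586 × 17.034 = 180.31 g.
At 75.45% yield, actual mass of NH3 = 180.31 × 0.7545 = 136.05 g.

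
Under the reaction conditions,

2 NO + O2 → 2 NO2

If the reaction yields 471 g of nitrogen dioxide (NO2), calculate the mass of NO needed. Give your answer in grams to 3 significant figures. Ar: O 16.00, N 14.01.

M(NO2) = 14.01 + 2(16.00) = 46.01 g/mol.
M(NO) = 14.01 + 16.00 = 30.01 g/mol.
n(NO2) = 471.0 g / 46.01 g/mol = 10.24 mol.
From the equation the NO2:NO mole ratio is 2:2, so n(NO) = 10.24 × 2/2 = 10.24 mol.
Mass of NO = 10.24 mol × 30.01 g/mol = 307.2 g.

307 g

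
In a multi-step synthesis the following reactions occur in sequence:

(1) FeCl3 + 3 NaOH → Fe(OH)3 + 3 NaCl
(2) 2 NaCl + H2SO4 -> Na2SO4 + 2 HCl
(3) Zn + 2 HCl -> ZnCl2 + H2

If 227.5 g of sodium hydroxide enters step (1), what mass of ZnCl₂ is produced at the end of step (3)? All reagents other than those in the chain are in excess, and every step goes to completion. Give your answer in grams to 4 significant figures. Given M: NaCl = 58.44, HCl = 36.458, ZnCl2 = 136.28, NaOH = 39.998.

387.6 g

n(NaOH) = 227.5 / 39.998 = 5.6878 mol.
Reaction (1): NaOH→NaCl ratio 3:3 ⇒ n(NaCl) = 5.6878 mol.
Reaction (2): NaCl→HCl ratio 2:2 ⇒ n(HCl) = 5.6878 mol.
Reaction (3): HCl→ZnCl2 ratio 2:1 ⇒ n(ZnCl2) = 2.8439 mol.
Mass of ZnCl2 = 2.8439 × 136.28 = 387.57 g.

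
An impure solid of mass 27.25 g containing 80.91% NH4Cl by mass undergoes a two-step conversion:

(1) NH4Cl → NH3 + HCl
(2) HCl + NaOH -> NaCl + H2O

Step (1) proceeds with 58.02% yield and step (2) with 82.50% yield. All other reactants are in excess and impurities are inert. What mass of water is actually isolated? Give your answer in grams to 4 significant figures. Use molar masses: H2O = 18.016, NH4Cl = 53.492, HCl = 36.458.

3.554 g

Pure NH4Cl = 27.25 × 0.8091 = 22.048 g.
n(NH4Cl) = 22.048 / 53.492 = 0.41217 mol.
Step 1 (NH4Cl:HCl = 1:1): theoretical n(HCl) = 0.41217 mol; at 58.02% yield, n(HCl) = 0.23914 mol.
Step 2 (HCl:H2O = 1:1): theoretical n(H2O) = 0.23914 mol, so theoretical mass = 0.23914 × 18.016 = 4.3084 g.
At 82.50% yield, actual mass of H2O = 4.3084 × 0.8250 = 3.5544 g.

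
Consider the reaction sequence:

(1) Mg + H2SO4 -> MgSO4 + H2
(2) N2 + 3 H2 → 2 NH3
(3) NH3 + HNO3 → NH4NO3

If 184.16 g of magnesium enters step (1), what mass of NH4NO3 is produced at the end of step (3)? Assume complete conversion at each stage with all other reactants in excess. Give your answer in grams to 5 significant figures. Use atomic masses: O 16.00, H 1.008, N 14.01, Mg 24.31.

404.29 g

M(Mg) = 24.31 g/mol.
M(NH4NO3) = 2(14.01) + 4(1.008) + 3(16.00) = 80.052 g/mol.
n(Mg) = 184.16 / 24.31 = 7.57548 mol.
Reaction (1): Mg→H2 ratio 1:1 ⇒ n(H2) = 7.57548 mol.
Reaction (2): H2→NH3 ratio 3:2 ⇒ n(NH3) = 5.05032 mol.
Reaction (3): NH3→NH4NO3 ratio 1:1 ⇒ n(NH4NO3) = 5.05032 mol.
Mass of NH4NO3 = 5.05032 × 80.052 = 404.288 g.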